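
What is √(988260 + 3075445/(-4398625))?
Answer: √30593190391519679/175945 ≈ 994.11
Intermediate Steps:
√(988260 + 3075445/(-4398625)) = √(988260 + 3075445*(-1/4398625)) = √(988260 - 615089/879725) = √(869396413411/879725) = √30593190391519679/175945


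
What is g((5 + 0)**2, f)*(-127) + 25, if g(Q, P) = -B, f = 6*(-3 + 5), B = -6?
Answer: -737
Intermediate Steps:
f = 12 (f = 6*2 = 12)
g(Q, P) = 6 (g(Q, P) = -1*(-6) = 6)
g((5 + 0)**2, f)*(-127) + 25 = 6*(-127) + 25 = -762 + 25 = -737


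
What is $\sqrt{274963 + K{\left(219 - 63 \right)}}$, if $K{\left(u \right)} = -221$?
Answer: $\sqrt{274742} \approx 524.16$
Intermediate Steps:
$\sqrt{274963 + K{\left(219 - 63 \right)}} = \sqrt{274963 - 221} = \sqrt{274742}$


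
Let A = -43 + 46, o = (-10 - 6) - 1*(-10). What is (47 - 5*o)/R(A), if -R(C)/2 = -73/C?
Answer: 231/146 ≈ 1.5822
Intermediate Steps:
o = -6 (o = -16 + 10 = -6)
A = 3
R(C) = 146/C (R(C) = -(-146)/C = 146/C)
(47 - 5*o)/R(A) = (47 - 5*(-6))/((146/3)) = (47 + 30)/((146*(1/3))) = 77/(146/3) = 77*(3/146) = 231/146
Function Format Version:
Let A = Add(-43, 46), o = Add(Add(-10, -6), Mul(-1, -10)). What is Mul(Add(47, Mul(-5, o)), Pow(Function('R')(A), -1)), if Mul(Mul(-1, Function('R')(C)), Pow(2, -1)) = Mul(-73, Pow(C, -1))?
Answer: Rational(231, 146) ≈ 1.5822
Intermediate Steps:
o = -6 (o = Add(-16, 10) = -6)
A = 3
Function('R')(C) = Mul(146, Pow(C, -1)) (Function('R')(C) = Mul(-2, Mul(-73, Pow(C, -1))) = Mul(146, Pow(C, -1)))
Mul(Add(47, Mul(-5, o)), Pow(Function('R')(A), -1)) = Mul(Add(47, Mul(-5, -6)), Pow(Mul(146, Pow(3, -1)), -1)) = Mul(Add(47, 30), Pow(Mul(146, Rational(1, 3)), -1)) = Mul(77, Pow(Rational(146, 3), -1)) = Mul(77, Rational(3, 146)) = Rational(231, 146)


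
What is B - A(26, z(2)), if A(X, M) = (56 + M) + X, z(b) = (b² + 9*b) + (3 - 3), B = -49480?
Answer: -49584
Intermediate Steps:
z(b) = b² + 9*b (z(b) = (b² + 9*b) + 0 = b² + 9*b)
A(X, M) = 56 + M + X
B - A(26, z(2)) = -49480 - (56 + 2*(9 + 2) + 26) = -49480 - (56 + 2*11 + 26) = -49480 - (56 + 22 + 26) = -49480 - 1*104 = -49480 - 104 = -49584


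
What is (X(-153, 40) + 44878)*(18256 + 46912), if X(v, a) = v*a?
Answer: 2525781344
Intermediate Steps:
X(v, a) = a*v
(X(-153, 40) + 44878)*(18256 + 46912) = (40*(-153) + 44878)*(18256 + 46912) = (-6120 + 44878)*65168 = 38758*65168 = 2525781344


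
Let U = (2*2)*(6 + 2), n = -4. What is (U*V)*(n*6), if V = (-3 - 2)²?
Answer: -19200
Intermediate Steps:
V = 25 (V = (-5)² = 25)
U = 32 (U = 4*8 = 32)
(U*V)*(n*6) = (32*25)*(-4*6) = 800*(-24) = -19200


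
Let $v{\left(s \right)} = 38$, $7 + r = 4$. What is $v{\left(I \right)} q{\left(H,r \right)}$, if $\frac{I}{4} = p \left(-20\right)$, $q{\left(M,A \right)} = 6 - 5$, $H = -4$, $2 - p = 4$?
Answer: $38$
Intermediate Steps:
$r = -3$ ($r = -7 + 4 = -3$)
$p = -2$ ($p = 2 - 4 = -2$)
$q{\left(M,A \right)} = 1$
$I = 160$ ($I = 4 \left(\left(-2\right) \left(-20\right)\right) = 4 \cdot 40 = 160$)
$v{\left(I \right)} q{\left(H,r \right)} = 38 \cdot 1 = 38$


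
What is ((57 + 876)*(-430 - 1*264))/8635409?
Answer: -647502/8635409 ≈ -0.074982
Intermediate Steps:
((57 + 876)*(-430 - 1*264))/8635409 = (933*(-430 - 264))*(1/8635409) = (933*(-694))*(1/8635409) = -647502*1/8635409 = -647502/8635409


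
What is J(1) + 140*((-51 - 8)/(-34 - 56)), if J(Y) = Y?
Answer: 835/9 ≈ 92.778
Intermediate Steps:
J(1) + 140*((-51 - 8)/(-34 - 56)) = 1 + 140*((-51 - 8)/(-34 - 56)) = 1 + 140*(-59/(-90)) = 1 + 140*(-59*(-1/90)) = 1 + 140*(59/90) = 1 + 826/9 = 835/9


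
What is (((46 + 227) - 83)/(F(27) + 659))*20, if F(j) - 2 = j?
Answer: 475/86 ≈ 5.5233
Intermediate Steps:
F(j) = 2 + j
(((46 + 227) - 83)/(F(27) + 659))*20 = (((46 + 227) - 83)/((2 + 27) + 659))*20 = ((273 - 83)/(29 + 659))*20 = (190/688)*20 = (190*(1/688))*20 = (95/344)*20 = 475/86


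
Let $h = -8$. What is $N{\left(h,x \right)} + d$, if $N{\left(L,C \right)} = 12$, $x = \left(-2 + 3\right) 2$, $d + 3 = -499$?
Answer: $-490$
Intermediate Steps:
$d = -502$ ($d = -3 - 499 = -502$)
$x = 2$ ($x = 1 \cdot 2 = 2$)
$N{\left(h,x \right)} + d = 12 - 502 = -490$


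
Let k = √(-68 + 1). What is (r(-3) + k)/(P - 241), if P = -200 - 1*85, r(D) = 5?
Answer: -5/526 - I*√67/526 ≈ -0.0095057 - 0.015562*I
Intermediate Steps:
P = -285 (P = -200 - 85 = -285)
k = I*√67 (k = √(-67) = I*√67 ≈ 8.1853*I)
(r(-3) + k)/(P - 241) = (5 + I*√67)/(-285 - 241) = (5 + I*√67)/(-526) = (5 + I*√67)*(-1/526) = -5/526 - I*√67/526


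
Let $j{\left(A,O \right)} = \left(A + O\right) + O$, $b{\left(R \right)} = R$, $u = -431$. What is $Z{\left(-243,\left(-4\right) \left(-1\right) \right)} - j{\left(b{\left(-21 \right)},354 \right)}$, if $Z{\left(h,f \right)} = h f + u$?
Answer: $-2090$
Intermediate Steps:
$j{\left(A,O \right)} = A + 2 O$
$Z{\left(h,f \right)} = -431 + f h$ ($Z{\left(h,f \right)} = h f - 431 = f h - 431 = -431 + f h$)
$Z{\left(-243,\left(-4\right) \left(-1\right) \right)} - j{\left(b{\left(-21 \right)},354 \right)} = \left(-431 + \left(-4\right) \left(-1\right) \left(-243\right)\right) - \left(-21 + 2 \cdot 354\right) = \left(-431 + 4 \left(-243\right)\right) - \left(-21 + 708\right) = \left(-431 - 972\right) - 687 = -1403 - 687 = -2090$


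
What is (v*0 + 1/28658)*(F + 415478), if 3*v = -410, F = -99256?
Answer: 158111/14329 ≈ 11.034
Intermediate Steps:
v = -410/3 (v = (⅓)*(-410) = -410/3 ≈ -136.67)
(v*0 + 1/28658)*(F + 415478) = (-410/3*0 + 1/28658)*(-99256 + 415478) = (0 + 1/28658)*316222 = (1/28658)*316222 = 158111/14329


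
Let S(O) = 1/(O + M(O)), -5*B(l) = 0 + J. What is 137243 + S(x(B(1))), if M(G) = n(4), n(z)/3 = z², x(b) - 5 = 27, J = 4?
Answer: 10979441/80 ≈ 1.3724e+5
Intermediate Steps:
B(l) = -⅘ (B(l) = -(0 + 4)/5 = -⅕*4 = -⅘)
x(b) = 32 (x(b) = 5 + 27 = 32)
n(z) = 3*z²
M(G) = 48 (M(G) = 3*4² = 3*16 = 48)
S(O) = 1/(48 + O) (S(O) = 1/(O + 48) = 1/(48 + O))
137243 + S(x(B(1))) = 137243 + 1/(48 + 32) = 137243 + 1/80 = 10979441/80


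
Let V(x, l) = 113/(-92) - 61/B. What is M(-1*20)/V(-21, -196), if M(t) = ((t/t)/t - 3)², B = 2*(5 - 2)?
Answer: -256749/314500 ≈ -0.81637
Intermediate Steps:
B = 6 (B = 2*3 = 6)
V(x, l) = -3145/276 (V(x, l) = 113/(-92) - 61/6 = 113*(-1/92) - 61*⅙ = -113/92 - 61/6 = -3145/276)
M(t) = (-3 + 1/t)² (M(t) = (1/t - 3)² = (-3 + 1/t)²)
M(-1*20)/V(-21, -196) = ((-1 + 3*(-1*20))²/(-1*20)²)/(-3145/276) = ((-1 + 3*(-20))²/(-20)²)*(-276/3145) = ((-1 - 60)²/400)*(-276/3145) = ((1/400)*(-61)²)*(-276/3145) = ((1/400)*3721)*(-276/3145) = (3721/400)*(-276/3145) = -256749/314500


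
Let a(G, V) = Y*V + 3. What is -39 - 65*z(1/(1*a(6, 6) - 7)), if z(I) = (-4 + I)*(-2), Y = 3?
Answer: -3848/7 ≈ -549.71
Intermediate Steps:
a(G, V) = 3 + 3*V (a(G, V) = 3*V + 3 = 3 + 3*V)
z(I) = 8 - 2*I
-39 - 65*z(1/(1*a(6, 6) - 7)) = -39 - 65*(8 - 2/(1*(3 + 3*6) - 7)) = -39 - 65*(8 - 2/(1*(3 + 18) - 7)) = -39 - 65*(8 - 2/(1*21 - 7)) = -39 - 65*(8 - 2/(21 - 7)) = -39 - 65*(8 - 2/14) = -39 - 65*(8 - 2*1/14) = -39 - 65*(8 - 1/7) = -39 - 65*55/7 = -39 - 3575/7 = -3848/7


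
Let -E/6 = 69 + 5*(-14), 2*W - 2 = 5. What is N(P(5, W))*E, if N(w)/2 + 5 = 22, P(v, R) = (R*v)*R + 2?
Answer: 204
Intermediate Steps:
W = 7/2 (W = 1 + (½)*5 = 1 + 5/2 = 7/2 ≈ 3.5000)
P(v, R) = 2 + v*R² (P(v, R) = v*R² + 2 = 2 + v*R²)
N(w) = 34 (N(w) = -10 + 2*22 = -10 + 44 = 34)
E = 6 (E = -6*(69 + 5*(-14)) = -6*(69 - 70) = -6*(-1) = 6)
N(P(5, W))*E = 34*6 = 204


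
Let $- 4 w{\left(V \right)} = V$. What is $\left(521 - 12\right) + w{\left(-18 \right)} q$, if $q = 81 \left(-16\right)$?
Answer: $-5323$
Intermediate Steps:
$q = -1296$
$w{\left(V \right)} = - \frac{V}{4}$
$\left(521 - 12\right) + w{\left(-18 \right)} q = \left(521 - 12\right) + \left(- \frac{1}{4}\right) \left(-18\right) \left(-1296\right) = 509 + \frac{9}{2} \left(-1296\right) = 509 - 5832 = -5323$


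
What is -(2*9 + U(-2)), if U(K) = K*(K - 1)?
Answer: -24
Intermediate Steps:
U(K) = K*(-1 + K)
-(2*9 + U(-2)) = -(2*9 - 2*(-1 - 2)) = -(18 - 2*(-3)) = -(18 + 6) = -1*24 = -24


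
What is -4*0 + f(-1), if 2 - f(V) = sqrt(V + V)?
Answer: 2 - I*sqrt(2) ≈ 2.0 - 1.4142*I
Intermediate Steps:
f(V) = 2 - sqrt(2)*sqrt(V) (f(V) = 2 - sqrt(V + V) = 2 - sqrt(2*V) = 2 - sqrt(2)*sqrt(V))
-4*0 + f(-1) = -4*0 + (2 - sqrt(2)*sqrt(-1)) = 0 + (2 - sqrt(2)*I) = 0 + (2 - I*sqrt(2)) = 2 - I*sqrt(2)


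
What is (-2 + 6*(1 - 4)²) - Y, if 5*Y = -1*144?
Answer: 404/5 ≈ 80.800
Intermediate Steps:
Y = -144/5 (Y = (-1*144)/5 = (⅕)*(-144) = -144/5 ≈ -28.800)
(-2 + 6*(1 - 4)²) - Y = (-2 + 6*(1 - 4)²) - 1*(-144/5) = (-2 + 6*(-3)²) + 144/5 = (-2 + 6*9) + 144/5 = (-2 + 54) + 144/5 = 52 + 144/5 = 404/5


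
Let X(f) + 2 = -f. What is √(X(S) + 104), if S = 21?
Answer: 9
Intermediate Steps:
X(f) = -2 - f
√(X(S) + 104) = √((-2 - 1*21) + 104) = √((-2 - 21) + 104) = √(-23 + 104) = √81 = 9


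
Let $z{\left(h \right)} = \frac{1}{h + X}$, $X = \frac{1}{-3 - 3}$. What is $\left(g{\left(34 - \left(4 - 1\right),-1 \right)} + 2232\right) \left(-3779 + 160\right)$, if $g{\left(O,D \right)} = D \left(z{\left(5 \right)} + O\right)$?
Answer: $- \frac{230975437}{29} \approx -7.9647 \cdot 10^{6}$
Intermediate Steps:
$X = - \frac{1}{6}$ ($X = \frac{1}{-6} = - \frac{1}{6} \approx -0.16667$)
$z{\left(h \right)} = \frac{1}{- \frac{1}{6} + h}$ ($z{\left(h \right)} = \frac{1}{h - \frac{1}{6}} = \frac{1}{- \frac{1}{6} + h}$)
$g{\left(O,D \right)} = D \left(\frac{6}{29} + O\right)$ ($g{\left(O,D \right)} = D \left(\frac{6}{-1 + 6 \cdot 5} + O\right) = D \left(\frac{6}{-1 + 30} + O\right) = D \left(\frac{6}{29} + O\right)$)
$\left(g{\left(34 - \left(4 - 1\right),-1 \right)} + 2232\right) \left(-3779 + 160\right) = \left(\frac{1}{29} \left(-1\right) \left(6 + 29 \left(34 - \left(4 - 1\right)\right)\right) + 2232\right) \left(-3779 + 160\right) = \left(\frac{1}{29} \left(-1\right) \left(6 + 29 \left(34 - \left(4 - 1\right)\right)\right) + 2232\right) \left(-3619\right) = \left(\frac{1}{29} \left(-1\right) \left(6 + 29 \left(34 - 3\right)\right) + 2232\right) \left(-3619\right) = \left(\frac{1}{29} \left(-1\right) \left(6 + 29 \cdot 31\right) + 2232\right) \left(-3619\right) = \left(\frac{1}{29} \left(-1\right) \left(6 + 899\right) + 2232\right) \left(-3619\right) = \left(\frac{1}{29} \left(-1\right) 905 + 2232\right) \left(-3619\right) = \left(- \frac{905}{29} + 2232\right) \left(-3619\right) = \frac{63823}{29} \left(-3619\right) = - \frac{230975437}{29}$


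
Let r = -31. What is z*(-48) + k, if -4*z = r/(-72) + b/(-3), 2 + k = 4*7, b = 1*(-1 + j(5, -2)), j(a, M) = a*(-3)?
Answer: 571/6 ≈ 95.167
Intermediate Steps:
j(a, M) = -3*a
b = -16 (b = 1*(-1 - 3*5) = 1*(-1 - 15) = 1*(-16) = -16)
k = 26 (k = -2 + 4*7 = -2 + 28 = 26)
z = -415/288 (z = -(-31/(-72) - 16/(-3))/4 = -(-31*(-1/72) - 16*(-⅓))/4 = -(31/72 + 16/3)/4 = -¼*415/72 = -415/288 ≈ -1.4410)
z*(-48) + k = -415/288*(-48) + 26 = 415/6 + 26 = 571/6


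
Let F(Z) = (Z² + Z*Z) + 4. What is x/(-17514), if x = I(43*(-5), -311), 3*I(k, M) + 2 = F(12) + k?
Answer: -25/17514 ≈ -0.0014274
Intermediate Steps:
F(Z) = 4 + 2*Z² (F(Z) = (Z² + Z²) + 4 = 2*Z² + 4 = 4 + 2*Z²)
I(k, M) = 290/3 + k/3 (I(k, M) = -⅔ + ((4 + 2*12²) + k)/3 = -⅔ + ((4 + 2*144) + k)/3 = -⅔ + ((4 + 288) + k)/3 = -⅔ + (292 + k)/3 = -⅔ + (292/3 + k/3) = 290/3 + k/3)
x = 25 (x = 290/3 + (43*(-5))/3 = 290/3 + (⅓)*(-215) = 290/3 - 215/3 = 25)
x/(-17514) = 25/(-17514) = 25*(-1/17514) = -25/17514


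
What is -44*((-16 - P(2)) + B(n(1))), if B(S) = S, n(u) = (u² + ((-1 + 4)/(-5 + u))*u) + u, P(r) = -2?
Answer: 561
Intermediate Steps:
n(u) = u + u² + 3*u/(-5 + u) (n(u) = (u² + (3/(-5 + u))*u) + u = (u² + 3*u/(-5 + u)) + u = u + u² + 3*u/(-5 + u))
-44*((-16 - P(2)) + B(n(1))) = -44*((-16 - 1*(-2)) + 1*(-2 + 1² - 4*1)/(-5 + 1)) = -44*((-16 + 2) + 1*(-2 + 1 - 4)/(-4)) = -44*(-14 + 1*(-¼)*(-5)) = -44*(-14 + 5/4) = -44*(-51/4) = 561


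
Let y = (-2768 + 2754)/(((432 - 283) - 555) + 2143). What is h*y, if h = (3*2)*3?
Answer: -28/193 ≈ -0.14508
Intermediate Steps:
h = 18 (h = 6*3 = 18)
y = -14/1737 (y = -14/((149 - 555) + 2143) = -14/(-406 + 2143) = -14/1737 ≈ -0.0080599)
h*y = 18*(-14/1737) = -28/193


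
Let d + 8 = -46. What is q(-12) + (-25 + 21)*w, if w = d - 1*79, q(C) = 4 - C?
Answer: 548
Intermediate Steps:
d = -54 (d = -8 - 46 = -54)
w = -133 (w = -54 - 1*79 = -54 - 79 = -133)
q(-12) + (-25 + 21)*w = (4 - 1*(-12)) + (-25 + 21)*(-133) = (4 + 12) - 4*(-133) = 16 + 532 = 548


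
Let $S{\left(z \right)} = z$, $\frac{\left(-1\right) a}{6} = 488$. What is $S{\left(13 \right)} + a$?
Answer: $-2915$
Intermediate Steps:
$a = -2928$ ($a = \left(-6\right) 488 = -2928$)
$S{\left(13 \right)} + a = 13 - 2928 = -2915$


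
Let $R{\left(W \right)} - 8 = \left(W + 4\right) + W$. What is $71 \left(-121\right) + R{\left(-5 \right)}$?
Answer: $-8589$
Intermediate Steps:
$R{\left(W \right)} = 12 + 2 W$ ($R{\left(W \right)} = 8 + \left(\left(W + 4\right) + W\right) = 8 + \left(\left(4 + W\right) + W\right) = 8 + \left(4 + 2 W\right) = 12 + 2 W$)
$71 \left(-121\right) + R{\left(-5 \right)} = 71 \left(-121\right) + \left(12 + 2 \left(-5\right)\right) = -8591 + \left(12 - 10\right) = -8591 + 2 = -8589$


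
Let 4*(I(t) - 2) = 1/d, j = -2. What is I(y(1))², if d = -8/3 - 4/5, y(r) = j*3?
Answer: 160801/43264 ≈ 3.7167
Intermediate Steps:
y(r) = -6 (y(r) = -2*3 = -6)
d = -52/15 (d = -8*⅓ - 4*⅕ = -8/3 - ⅘ = -52/15 ≈ -3.4667)
I(t) = 401/208 (I(t) = 2 + 1/(4*(-52/15)) = 2 + (¼)*(-15/52) = 2 - 15/208 = 401/208)
I(y(1))² = (401/208)² = 160801/43264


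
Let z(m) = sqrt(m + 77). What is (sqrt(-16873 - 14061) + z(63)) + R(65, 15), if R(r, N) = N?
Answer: 15 + 2*sqrt(35) + I*sqrt(30934) ≈ 26.832 + 175.88*I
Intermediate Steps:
z(m) = sqrt(77 + m)
(sqrt(-16873 - 14061) + z(63)) + R(65, 15) = (sqrt(-16873 - 14061) + sqrt(77 + 63)) + 15 = (sqrt(-30934) + sqrt(140)) + 15 = (I*sqrt(30934) + 2*sqrt(35)) + 15 = (2*sqrt(35) + I*sqrt(30934)) + 15 = 15 + 2*sqrt(35) + I*sqrt(30934)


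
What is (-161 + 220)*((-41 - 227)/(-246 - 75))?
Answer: 15812/321 ≈ 49.259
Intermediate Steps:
(-161 + 220)*((-41 - 227)/(-246 - 75)) = 59*(-268/(-321)) = 59*(-268*(-1/321)) = 59*(268/321) = 15812/321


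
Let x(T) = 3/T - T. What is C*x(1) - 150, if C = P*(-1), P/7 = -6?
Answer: -66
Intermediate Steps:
P = -42 (P = 7*(-6) = -42)
C = 42 (C = -42*(-1) = 42)
x(T) = -T + 3/T
C*x(1) - 150 = 42*(-1*1 + 3/1) - 150 = 42*(-1 + 3*1) - 150 = 42*(-1 + 3) - 150 = 42*2 - 150 = 84 - 150 = -66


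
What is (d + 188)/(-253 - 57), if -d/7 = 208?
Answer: 634/155 ≈ 4.0903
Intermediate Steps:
d = -1456 (d = -7*208 = -1456)
(d + 188)/(-253 - 57) = (-1456 + 188)/(-253 - 57) = -1268/(-310) = -1268*(-1/310) = 634/155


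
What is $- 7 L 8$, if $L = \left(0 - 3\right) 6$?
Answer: $1008$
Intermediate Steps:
$L = -18$ ($L = \left(-3\right) 6 = -18$)
$- 7 L 8 = \left(-7\right) \left(-18\right) 8 = 126 \cdot 8 = 1008$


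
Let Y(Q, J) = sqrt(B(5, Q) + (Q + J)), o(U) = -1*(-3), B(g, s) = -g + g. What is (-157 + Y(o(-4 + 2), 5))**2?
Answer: 24657 - 628*sqrt(2) ≈ 23769.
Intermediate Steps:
B(g, s) = 0
o(U) = 3
Y(Q, J) = sqrt(J + Q) (Y(Q, J) = sqrt(0 + (Q + J)) = sqrt(0 + (J + Q)) = sqrt(J + Q))
(-157 + Y(o(-4 + 2), 5))**2 = (-157 + sqrt(5 + 3))**2 = (-157 + sqrt(8))**2 = (-157 + 2*sqrt(2))**2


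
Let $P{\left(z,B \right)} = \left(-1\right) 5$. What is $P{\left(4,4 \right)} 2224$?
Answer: $-11120$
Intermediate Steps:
$P{\left(z,B \right)} = -5$
$P{\left(4,4 \right)} 2224 = \left(-5\right) 2224 = -11120$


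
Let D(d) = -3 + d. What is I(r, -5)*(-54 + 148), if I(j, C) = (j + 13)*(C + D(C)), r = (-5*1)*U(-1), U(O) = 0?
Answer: -15886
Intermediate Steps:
r = 0 (r = -5*1*0 = -5*0 = 0)
I(j, C) = (-3 + 2*C)*(13 + j) (I(j, C) = (j + 13)*(C + (-3 + C)) = (13 + j)*(-3 + 2*C) = (-3 + 2*C)*(13 + j))
I(r, -5)*(-54 + 148) = (-39 + 26*(-5) - 5*0 + 0*(-3 - 5))*(-54 + 148) = (-39 - 130 + 0 + 0*(-8))*94 = (-39 - 130 + 0 + 0)*94 = -169*94 = -15886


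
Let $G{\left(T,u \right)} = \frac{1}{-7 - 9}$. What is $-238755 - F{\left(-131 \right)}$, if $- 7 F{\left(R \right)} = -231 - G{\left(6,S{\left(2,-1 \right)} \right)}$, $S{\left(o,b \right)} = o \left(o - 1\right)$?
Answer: $- \frac{26744255}{112} \approx -2.3879 \cdot 10^{5}$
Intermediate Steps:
$S{\left(o,b \right)} = o \left(-1 + o\right)$
$G{\left(T,u \right)} = - \frac{1}{16}$ ($G{\left(T,u \right)} = \frac{1}{-16} = - \frac{1}{16}$)
$F{\left(R \right)} = \frac{3695}{112}$ ($F{\left(R \right)} = - \frac{-231 - - \frac{1}{16}}{7} = - \frac{-231 + \frac{1}{16}}{7} = \left(- \frac{1}{7}\right) \left(- \frac{3695}{16}\right) = \frac{3695}{112}$)
$-238755 - F{\left(-131 \right)} = -238755 - \frac{3695}{112} = - \frac{26744255}{112}$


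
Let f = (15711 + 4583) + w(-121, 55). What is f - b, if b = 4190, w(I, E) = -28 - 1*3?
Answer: 16073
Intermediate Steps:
w(I, E) = -31 (w(I, E) = -28 - 3 = -31)
f = 20263 (f = (15711 + 4583) - 31 = 20294 - 31 = 20263)
f - b = 20263 - 1*4190 = 20263 - 4190 = 16073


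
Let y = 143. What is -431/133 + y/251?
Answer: -89162/33383 ≈ -2.6709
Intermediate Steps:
-431/133 + y/251 = -431/133 + 143/251 = -89162/33383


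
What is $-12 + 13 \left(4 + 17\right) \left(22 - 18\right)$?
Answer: $1080$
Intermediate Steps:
$-12 + 13 \left(4 + 17\right) \left(22 - 18\right) = -12 + 13 \cdot 21 \cdot 4 = -12 + 13 \cdot 84 = -12 + 1092 = 1080$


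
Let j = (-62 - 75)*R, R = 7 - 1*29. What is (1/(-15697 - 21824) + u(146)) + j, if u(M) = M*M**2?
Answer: 116883543149/37521 ≈ 3.1151e+6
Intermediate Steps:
R = -22 (R = 7 - 29 = -22)
u(M) = M**3
j = 3014 (j = (-62 - 75)*(-22) = -137*(-22) = 3014)
(1/(-15697 - 21824) + u(146)) + j = (1/(-15697 - 21824) + 146**3) + 3014 = (1/(-37521) + 3112136) + 3014 = (-1/37521 + 3112136) + 3014 = 116770454855/37521 + 3014 = 116883543149/37521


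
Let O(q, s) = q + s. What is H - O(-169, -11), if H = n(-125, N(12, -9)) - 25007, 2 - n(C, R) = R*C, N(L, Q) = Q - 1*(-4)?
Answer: -25450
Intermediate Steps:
N(L, Q) = 4 + Q (N(L, Q) = Q + 4 = 4 + Q)
n(C, R) = 2 - C*R (n(C, R) = 2 - R*C = 2 - C*R)
H = -25630 (H = (2 - 1*(-125)*(4 - 9)) - 25007 = (2 - 1*(-125)*(-5)) - 25007 = (2 - 625) - 25007 = -623 - 25007 = -25630)
H - O(-169, -11) = -25630 - (-169 - 11) = -25630 - 1*(-180) = -25630 + 180 = -25450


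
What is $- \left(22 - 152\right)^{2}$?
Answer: $-16900$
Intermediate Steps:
$- \left(22 - 152\right)^{2} = - \left(-130\right)^{2} = \left(-1\right) 16900 = -16900$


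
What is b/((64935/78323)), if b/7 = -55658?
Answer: -30515110738/64935 ≈ -4.6993e+5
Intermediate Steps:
b = -389606 (b = 7*(-55658) = -389606)
b/((64935/78323)) = -389606/(64935/78323) = -389606/(64935*(1/78323)) = -389606/64935/78323 = -389606*78323/64935 = -30515110738/64935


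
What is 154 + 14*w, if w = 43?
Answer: 756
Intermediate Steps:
154 + 14*w = 154 + 14*43 = 154 + 602 = 756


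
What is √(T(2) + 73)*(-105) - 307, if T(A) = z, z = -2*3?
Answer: -307 - 105*√67 ≈ -1166.5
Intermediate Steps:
z = -6
T(A) = -6
√(T(2) + 73)*(-105) - 307 = √(-6 + 73)*(-105) - 307 = √67*(-105) - 307 = -105*√67 - 307 = -307 - 105*√67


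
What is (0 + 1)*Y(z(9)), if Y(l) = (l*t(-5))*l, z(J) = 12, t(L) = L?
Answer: -720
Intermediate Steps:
Y(l) = -5*l**2 (Y(l) = (l*(-5))*l = (-5*l)*l = -5*l**2)
(0 + 1)*Y(z(9)) = (0 + 1)*(-5*12**2) = 1*(-5*144) = 1*(-720) = -720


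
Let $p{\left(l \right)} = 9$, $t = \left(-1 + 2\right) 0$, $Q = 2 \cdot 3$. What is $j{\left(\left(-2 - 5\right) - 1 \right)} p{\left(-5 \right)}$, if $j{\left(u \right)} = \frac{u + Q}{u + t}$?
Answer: $\frac{9}{4} \approx 2.25$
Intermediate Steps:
$Q = 6$
$t = 0$ ($t = 1 \cdot 0 = 0$)
$j{\left(u \right)} = \frac{6 + u}{u}$ ($j{\left(u \right)} = \frac{u + 6}{u + 0} = \frac{6 + u}{u}$)
$j{\left(\left(-2 - 5\right) - 1 \right)} p{\left(-5 \right)} = \frac{6 - 8}{\left(-2 - 5\right) - 1} \cdot 9 = \frac{6 - 8}{-7 - 1} \cdot 9 = \frac{6 - 8}{-8} \cdot 9 = \left(- \frac{1}{8}\right) \left(-2\right) 9 = \frac{1}{4} \cdot 9 = \frac{9}{4}$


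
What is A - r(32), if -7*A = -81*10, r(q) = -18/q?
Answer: 13023/112 ≈ 116.28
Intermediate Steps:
A = 810/7 (A = -(-81)*10/7 = -⅐*(-810) = 810/7 ≈ 115.71)
A - r(32) = 810/7 - (-18)/32 = 810/7 - 1*(-9/16) = 810/7 + 9/16 = 13023/112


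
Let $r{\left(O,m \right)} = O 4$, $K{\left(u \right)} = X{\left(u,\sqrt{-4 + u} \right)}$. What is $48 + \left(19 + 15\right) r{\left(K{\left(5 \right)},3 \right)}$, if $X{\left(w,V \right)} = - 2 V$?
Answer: $-224$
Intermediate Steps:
$K{\left(u \right)} = - 2 \sqrt{-4 + u}$
$r{\left(O,m \right)} = 4 O$
$48 + \left(19 + 15\right) r{\left(K{\left(5 \right)},3 \right)} = 48 + \left(19 + 15\right) 4 \left(- 2 \sqrt{-4 + 5}\right) = 48 + 34 \cdot 4 \left(- 2 \sqrt{1}\right) = 48 + 34 \cdot 4 \left(\left(-2\right) 1\right) = 48 + 34 \cdot 4 \left(-2\right) = 48 + 34 \left(-8\right) = 48 - 272 = -224$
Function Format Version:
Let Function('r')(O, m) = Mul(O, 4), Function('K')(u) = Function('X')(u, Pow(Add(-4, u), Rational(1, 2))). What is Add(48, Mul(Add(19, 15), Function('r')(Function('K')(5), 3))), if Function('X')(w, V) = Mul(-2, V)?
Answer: -224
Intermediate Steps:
Function('K')(u) = Mul(-2, Pow(Add(-4, u), Rational(1, 2)))
Function('r')(O, m) = Mul(4, O)
Add(48, Mul(Add(19, 15), Function('r')(Function('K')(5), 3))) = Add(48, Mul(Add(19, 15), Mul(4, Mul(-2, Pow(Add(-4, 5), Rational(1, 2)))))) = Add(48, Mul(34, Mul(4, Mul(-2, Pow(1, Rational(1, 2)))))) = Add(48, Mul(34, Mul(4, Mul(-2, 1)))) = Add(48, Mul(34, Mul(4, -2))) = Add(48, Mul(34, -8)) = Add(48, -272) = -224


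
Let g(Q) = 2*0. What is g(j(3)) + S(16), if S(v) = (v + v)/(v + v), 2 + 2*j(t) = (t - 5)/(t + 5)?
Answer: 1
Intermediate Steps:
j(t) = -1 + (-5 + t)/(2*(5 + t)) (j(t) = -1 + ((t - 5)/(t + 5))/2 = -1 + ((-5 + t)/(5 + t))/2 = -1 + (-5 + t)/(2*(5 + t)))
S(v) = 1 (S(v) = (2*v)/((2*v)) = (2*v)*(1/(2*v)) = 1)
g(Q) = 0
g(j(3)) + S(16) = 0 + 1 = 1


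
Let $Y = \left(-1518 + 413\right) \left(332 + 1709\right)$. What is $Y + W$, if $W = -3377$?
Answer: $-2258682$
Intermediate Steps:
$Y = -2255305$ ($Y = \left(-1105\right) 2041 = -2255305$)
$Y + W = -2255305 - 3377 = -2258682$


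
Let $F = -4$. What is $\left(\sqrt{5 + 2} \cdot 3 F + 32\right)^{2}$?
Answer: $2032 - 768 \sqrt{7} \approx 0.062993$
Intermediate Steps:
$\left(\sqrt{5 + 2} \cdot 3 F + 32\right)^{2} = \left(\sqrt{5 + 2} \cdot 3 \left(-4\right) + 32\right)^{2} = \left(\sqrt{7} \cdot 3 \left(-4\right) + 32\right)^{2} = \left(3 \sqrt{7} \left(-4\right) + 32\right)^{2} = \left(- 12 \sqrt{7} + 32\right)^{2} = \left(32 - 12 \sqrt{7}\right)^{2}$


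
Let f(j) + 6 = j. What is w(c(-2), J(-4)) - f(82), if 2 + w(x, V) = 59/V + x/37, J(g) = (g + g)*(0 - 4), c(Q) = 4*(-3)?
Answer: -90553/1184 ≈ -76.481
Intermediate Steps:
c(Q) = -12
f(j) = -6 + j
J(g) = -8*g (J(g) = (2*g)*(-4) = -8*g)
w(x, V) = -2 + 59/V + x/37 (w(x, V) = -2 + (59/V + x/37) = -2 + 59/V + x/37)
w(c(-2), J(-4)) - f(82) = (-2 + 59/((-8*(-4))) + (1/37)*(-12)) - (-6 + 82) = (-2 + 59/32 - 12/37) - 1*76 = (-2 + 59*(1/32) - 12/37) - 76 = (-2 + 59/32 - 12/37) - 76 = -569/1184 - 76 = -90553/1184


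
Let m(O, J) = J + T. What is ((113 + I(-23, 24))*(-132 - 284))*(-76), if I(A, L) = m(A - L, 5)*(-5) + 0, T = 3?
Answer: 2307968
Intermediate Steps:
m(O, J) = 3 + J (m(O, J) = J + 3 = 3 + J)
I(A, L) = -40 (I(A, L) = (3 + 5)*(-5) + 0 = 8*(-5) + 0 = -40 + 0 = -40)
((113 + I(-23, 24))*(-132 - 284))*(-76) = ((113 - 40)*(-132 - 284))*(-76) = (73*(-416))*(-76) = -30368*(-76) = 2307968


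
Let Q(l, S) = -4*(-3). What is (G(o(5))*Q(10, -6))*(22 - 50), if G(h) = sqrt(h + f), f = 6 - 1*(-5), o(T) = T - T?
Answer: -336*sqrt(11) ≈ -1114.4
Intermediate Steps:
Q(l, S) = 12
o(T) = 0
f = 11 (f = 6 + 5 = 11)
G(h) = sqrt(11 + h) (G(h) = sqrt(h + 11) = sqrt(11 + h))
(G(o(5))*Q(10, -6))*(22 - 50) = (sqrt(11 + 0)*12)*(22 - 50) = (sqrt(11)*12)*(-28) = (12*sqrt(11))*(-28) = -336*sqrt(11)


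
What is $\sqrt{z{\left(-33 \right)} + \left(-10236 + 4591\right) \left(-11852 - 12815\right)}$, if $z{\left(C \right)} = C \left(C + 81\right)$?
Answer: $\sqrt{139243631} \approx 11800.0$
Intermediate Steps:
$z{\left(C \right)} = C \left(81 + C\right)$
$\sqrt{z{\left(-33 \right)} + \left(-10236 + 4591\right) \left(-11852 - 12815\right)} = \sqrt{- 33 \left(81 - 33\right) + \left(-10236 + 4591\right) \left(-11852 - 12815\right)} = \sqrt{\left(-33\right) 48 - -139245215} = \sqrt{-1584 + 139245215} = \sqrt{139243631}$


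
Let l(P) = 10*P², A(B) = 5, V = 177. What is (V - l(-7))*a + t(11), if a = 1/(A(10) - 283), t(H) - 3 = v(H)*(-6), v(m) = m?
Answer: -17201/278 ≈ -61.874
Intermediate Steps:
t(H) = 3 - 6*H (t(H) = 3 + H*(-6) = 3 - 6*H)
a = -1/278 (a = 1/(5 - 283) = 1/(-278) = -1/278 ≈ -0.0035971)
(V - l(-7))*a + t(11) = (177 - 10*(-7)²)*(-1/278) + (3 - 6*11) = (177 - 10*49)*(-1/278) + (3 - 66) = (177 - 1*490)*(-1/278) - 63 = (177 - 490)*(-1/278) - 63 = -313*(-1/278) - 63 = 313/278 - 63 = -17201/278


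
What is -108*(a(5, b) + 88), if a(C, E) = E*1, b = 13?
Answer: -10908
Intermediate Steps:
a(C, E) = E
-108*(a(5, b) + 88) = -108*(13 + 88) = -108*101 = -10908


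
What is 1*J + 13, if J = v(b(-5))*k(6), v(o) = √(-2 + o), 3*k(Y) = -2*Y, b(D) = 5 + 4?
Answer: 13 - 4*√7 ≈ 2.4170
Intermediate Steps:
b(D) = 9
k(Y) = -2*Y/3 (k(Y) = (-2*Y)/3 = -2*Y/3)
J = -4*√7 (J = √(-2 + 9)*(-⅔*6) = √7*(-4) = -4*√7 ≈ -10.583)
1*J + 13 = 1*(-4*√7) + 13 = -4*√7 + 13 = 13 - 4*√7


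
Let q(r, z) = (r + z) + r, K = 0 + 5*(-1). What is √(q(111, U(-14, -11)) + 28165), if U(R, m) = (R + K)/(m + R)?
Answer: √709694/5 ≈ 168.49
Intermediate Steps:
K = -5 (K = 0 - 5 = -5)
U(R, m) = (-5 + R)/(R + m) (U(R, m) = (R - 5)/(m + R) = (-5 + R)/(R + m))
q(r, z) = z + 2*r
√(q(111, U(-14, -11)) + 28165) = √(((-5 - 14)/(-14 - 11) + 2*111) + 28165) = √((-19/(-25) + 222) + 28165) = √((-1/25*(-19) + 222) + 28165) = √((19/25 + 222) + 28165) = √(5569/25 + 28165) = √(709694/25) = √709694/5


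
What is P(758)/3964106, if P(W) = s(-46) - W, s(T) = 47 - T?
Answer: -665/3964106 ≈ -0.00016776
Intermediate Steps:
P(W) = 93 - W (P(W) = (47 - 1*(-46)) - W = (47 + 46) - W = 93 - W)
P(758)/3964106 = (93 - 1*758)/3964106 = (93 - 758)*(1/3964106) = -665*1/3964106 = -665/3964106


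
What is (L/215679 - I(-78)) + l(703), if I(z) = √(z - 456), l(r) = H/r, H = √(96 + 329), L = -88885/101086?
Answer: -88885/21802127394 + 5*√17/703 - I*√534 ≈ 0.029321 - 23.108*I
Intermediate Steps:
L = -88885/101086 (L = -88885*1/101086 = -88885/101086 ≈ -0.87930)
H = 5*√17 (H = √425 = 5*√17 ≈ 20.616)
l(r) = 5*√17/r (l(r) = (5*√17)/r = 5*√17/r)
I(z) = √(-456 + z)
(L/215679 - I(-78)) + l(703) = (-88885/101086/215679 - √(-456 - 78)) + 5*√17/703 = (-88885/101086*1/215679 - √(-534)) + 5*√17*(1/703) = (-88885/21802127394 - I*√534) + 5*√17/703 = -88885/21802127394 + 5*√17/703 - I*√534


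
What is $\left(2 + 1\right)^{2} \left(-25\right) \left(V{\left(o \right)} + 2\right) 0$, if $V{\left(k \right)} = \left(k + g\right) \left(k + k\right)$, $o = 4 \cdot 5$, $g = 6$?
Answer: $0$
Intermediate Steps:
$o = 20$
$V{\left(k \right)} = 2 k \left(6 + k\right)$ ($V{\left(k \right)} = \left(k + 6\right) \left(k + k\right) = \left(6 + k\right) 2 k = 2 k \left(6 + k\right)$)
$\left(2 + 1\right)^{2} \left(-25\right) \left(V{\left(o \right)} + 2\right) 0 = \left(2 + 1\right)^{2} \left(-25\right) \left(2 \cdot 20 \left(6 + 20\right) + 2\right) 0 = 3^{2} \left(-25\right) \left(2 \cdot 20 \cdot 26 + 2\right) 0 = 9 \left(-25\right) \left(1040 + 2\right) 0 = - 225 \cdot 1042 \cdot 0 = \left(-225\right) 0 = 0$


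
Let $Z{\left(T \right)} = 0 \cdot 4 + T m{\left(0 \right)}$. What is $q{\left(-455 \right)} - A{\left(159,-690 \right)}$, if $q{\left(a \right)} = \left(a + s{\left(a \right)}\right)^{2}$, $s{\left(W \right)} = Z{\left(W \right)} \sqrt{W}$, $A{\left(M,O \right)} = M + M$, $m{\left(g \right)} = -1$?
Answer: $-93989668 - 414050 i \sqrt{455} \approx -9.399 \cdot 10^{7} - 8.832 \cdot 10^{6} i$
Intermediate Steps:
$A{\left(M,O \right)} = 2 M$
$Z{\left(T \right)} = - T$ ($Z{\left(T \right)} = 0 \cdot 4 + T \left(-1\right) = 0 - T = - T$)
$s{\left(W \right)} = - W^{\frac{3}{2}}$ ($s{\left(W \right)} = - W \sqrt{W} = - W^{\frac{3}{2}}$)
$q{\left(a \right)} = \left(a - a^{\frac{3}{2}}\right)^{2}$
$q{\left(-455 \right)} - A{\left(159,-690 \right)} = \left(-455 - \left(-455\right)^{\frac{3}{2}}\right)^{2} - 2 \cdot 159 = \left(-455 - - 455 i \sqrt{455}\right)^{2} - 318 = \left(-455 + 455 i \sqrt{455}\right)^{2} - 318 = -318 + \left(-455 + 455 i \sqrt{455}\right)^{2}$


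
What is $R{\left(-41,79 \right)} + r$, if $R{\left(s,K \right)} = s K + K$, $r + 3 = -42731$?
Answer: $-45894$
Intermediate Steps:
$r = -42734$ ($r = -3 - 42731 = -42734$)
$R{\left(s,K \right)} = K + K s$ ($R{\left(s,K \right)} = K s + K = K + K s$)
$R{\left(-41,79 \right)} + r = 79 \left(1 - 41\right) - 42734 = 79 \left(-40\right) - 42734 = -3160 - 42734 = -45894$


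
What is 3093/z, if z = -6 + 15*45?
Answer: 1031/223 ≈ 4.6233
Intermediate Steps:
z = 669 (z = -6 + 675 = 669)
3093/z = 3093/669 = 3093*(1/669) = 1031/223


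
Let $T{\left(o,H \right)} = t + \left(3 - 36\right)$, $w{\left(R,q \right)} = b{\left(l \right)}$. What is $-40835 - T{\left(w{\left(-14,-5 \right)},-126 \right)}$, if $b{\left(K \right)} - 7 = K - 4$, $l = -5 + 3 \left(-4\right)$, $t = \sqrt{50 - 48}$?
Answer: $-40802 - \sqrt{2} \approx -40803.0$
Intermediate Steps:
$t = \sqrt{2} \approx 1.4142$
$l = -17$ ($l = -5 - 12 = -17$)
$b{\left(K \right)} = 3 + K$ ($b{\left(K \right)} = 7 + \left(K - 4\right) = 7 + \left(-4 + K\right) = 3 + K$)
$w{\left(R,q \right)} = -14$ ($w{\left(R,q \right)} = 3 - 17 = -14$)
$T{\left(o,H \right)} = -33 + \sqrt{2}$ ($T{\left(o,H \right)} = \sqrt{2} + \left(3 - 36\right) = \sqrt{2} - 33 = -33 + \sqrt{2}$)
$-40835 - T{\left(w{\left(-14,-5 \right)},-126 \right)} = -40835 - \left(-33 + \sqrt{2}\right) = -40835 + \left(33 - \sqrt{2}\right) = -40802 - \sqrt{2}$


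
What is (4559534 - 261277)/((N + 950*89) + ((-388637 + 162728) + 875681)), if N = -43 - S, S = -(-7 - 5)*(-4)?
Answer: 4298257/734327 ≈ 5.8533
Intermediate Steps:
S = -48 (S = -(-12)*(-4) = -1*48 = -48)
N = 5 (N = -43 - 1*(-48) = -43 + 48 = 5)
(4559534 - 261277)/((N + 950*89) + ((-388637 + 162728) + 875681)) = (4559534 - 261277)/((5 + 950*89) + ((-388637 + 162728) + 875681)) = 4298257/((5 + 84550) + (-225909 + 875681)) = 4298257/(84555 + 649772) = 4298257/734327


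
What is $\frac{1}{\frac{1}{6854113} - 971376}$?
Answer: $- \frac{6854113}{6657920869487} \approx -1.0295 \cdot 10^{-6}$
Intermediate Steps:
$\frac{1}{\frac{1}{6854113} - 971376} = \frac{1}{- \frac{6657920869487}{6854113}} = - \frac{6854113}{6657920869487}$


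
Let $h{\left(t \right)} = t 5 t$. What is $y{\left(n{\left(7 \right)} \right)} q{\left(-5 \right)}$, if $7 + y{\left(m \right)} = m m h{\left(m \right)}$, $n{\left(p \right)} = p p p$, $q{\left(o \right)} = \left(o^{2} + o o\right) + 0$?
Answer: $3460321799900$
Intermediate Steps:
$q{\left(o \right)} = 2 o^{2}$ ($q{\left(o \right)} = \left(o^{2} + o^{2}\right) + 0 = 2 o^{2} + 0 = 2 o^{2}$)
$h{\left(t \right)} = 5 t^{2}$ ($h{\left(t \right)} = 5 t t = 5 t^{2}$)
$n{\left(p \right)} = p^{3}$ ($n{\left(p \right)} = p^{2} p = p^{3}$)
$y{\left(m \right)} = -7 + 5 m^{4}$ ($y{\left(m \right)} = -7 + m m 5 m^{2} = -7 + m^{2} \cdot 5 m^{2} = -7 + 5 m^{4}$)
$y{\left(n{\left(7 \right)} \right)} q{\left(-5 \right)} = \left(-7 + 5 \left(7^{3}\right)^{4}\right) 2 \left(-5\right)^{2} = \left(-7 + 5 \cdot 343^{4}\right) 2 \cdot 25 = \left(-7 + 5 \cdot 13841287201\right) 50 = \left(-7 + 69206436005\right) 50 = 69206435998 \cdot 50 = 3460321799900$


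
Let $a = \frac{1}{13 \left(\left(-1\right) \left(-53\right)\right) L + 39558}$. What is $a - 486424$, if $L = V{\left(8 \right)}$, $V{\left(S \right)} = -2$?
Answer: $- \frac{18571668319}{38180} \approx -4.8642 \cdot 10^{5}$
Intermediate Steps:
$L = -2$
$a = \frac{1}{38180}$ ($a = \frac{1}{13 \left(\left(-1\right) \left(-53\right)\right) \left(-2\right) + 39558} = \frac{1}{13 \cdot 53 \left(-2\right) + 39558} = \frac{1}{689 \left(-2\right) + 39558} = \frac{1}{-1378 + 39558} = \frac{1}{38180} \approx 2.6192 \cdot 10^{-5}$)
$a - 486424 = \frac{1}{38180} - 486424 = - \frac{18571668319}{38180}$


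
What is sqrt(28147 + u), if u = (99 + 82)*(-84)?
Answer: 43*sqrt(7) ≈ 113.77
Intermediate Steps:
u = -15204 (u = 181*(-84) = -15204)
sqrt(28147 + u) = sqrt(28147 - 15204) = sqrt(12943) = 43*sqrt(7)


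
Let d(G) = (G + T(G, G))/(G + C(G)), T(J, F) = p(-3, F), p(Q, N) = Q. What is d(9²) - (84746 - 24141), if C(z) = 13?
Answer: -2848396/47 ≈ -60604.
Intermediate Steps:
T(J, F) = -3
d(G) = (-3 + G)/(13 + G) (d(G) = (G - 3)/(G + 13) = (-3 + G)/(13 + G))
d(9²) - (84746 - 24141) = (-3 + 9²)/(13 + 9²) - (84746 - 24141) = (-3 + 81)/(13 + 81) - 1*60605 = 78/94 - 60605 = (1/94)*78 - 60605 = 39/47 - 60605 = -2848396/47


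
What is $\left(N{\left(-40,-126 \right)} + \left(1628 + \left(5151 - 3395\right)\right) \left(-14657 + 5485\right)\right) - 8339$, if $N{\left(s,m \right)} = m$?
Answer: $-31046513$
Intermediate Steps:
$\left(N{\left(-40,-126 \right)} + \left(1628 + \left(5151 - 3395\right)\right) \left(-14657 + 5485\right)\right) - 8339 = \left(-126 + \left(1628 + \left(5151 - 3395\right)\right) \left(-14657 + 5485\right)\right) - 8339 = \left(-126 + \left(1628 + \left(5151 - 3395\right)\right) \left(-9172\right)\right) - 8339 = \left(-126 + \left(1628 + 1756\right) \left(-9172\right)\right) - 8339 = \left(-126 + 3384 \left(-9172\right)\right) - 8339 = \left(-126 - 31038048\right) - 8339 = -31038174 - 8339 = -31046513$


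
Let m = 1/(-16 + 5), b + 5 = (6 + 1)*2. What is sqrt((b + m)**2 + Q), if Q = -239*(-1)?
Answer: sqrt(38523)/11 ≈ 17.843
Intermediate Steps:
b = 9 (b = -5 + (6 + 1)*2 = -5 + 7*2 = -5 + 14 = 9)
Q = 239
m = -1/11 (m = 1/(-11) = -1/11 ≈ -0.090909)
sqrt((b + m)**2 + Q) = sqrt((9 - 1/11)**2 + 239) = sqrt((98/11)**2 + 239) = sqrt(9604/121 + 239) = sqrt(38523/121) = sqrt(38523)/11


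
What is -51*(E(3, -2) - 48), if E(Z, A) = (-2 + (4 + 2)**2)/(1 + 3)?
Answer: 4029/2 ≈ 2014.5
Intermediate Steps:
E(Z, A) = 17/2 (E(Z, A) = (-2 + 6**2)/4 = (-2 + 36)*(1/4) = 34*(1/4) = 17/2)
-51*(E(3, -2) - 48) = -51*(17/2 - 48) = -51*(-79/2) = 4029/2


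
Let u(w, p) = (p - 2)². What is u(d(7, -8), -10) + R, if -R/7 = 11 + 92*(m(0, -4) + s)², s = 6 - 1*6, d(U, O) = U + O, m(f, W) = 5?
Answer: -16033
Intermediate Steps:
d(U, O) = O + U
u(w, p) = (-2 + p)²
s = 0 (s = 6 - 6 = 0)
R = -16177 (R = -7*(11 + 92*(5 + 0)²) = -7*(11 + 92*5²) = -7*(11 + 92*25) = -7*(11 + 2300) = -7*2311 = -16177)
u(d(7, -8), -10) + R = (-2 - 10)² - 16177 = (-12)² - 16177 = 144 - 16177 = -16033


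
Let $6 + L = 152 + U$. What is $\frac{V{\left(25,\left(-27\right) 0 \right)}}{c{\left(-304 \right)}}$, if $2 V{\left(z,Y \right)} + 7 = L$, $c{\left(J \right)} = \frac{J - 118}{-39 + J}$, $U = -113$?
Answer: $\frac{4459}{422} \approx 10.566$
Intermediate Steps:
$c{\left(J \right)} = \frac{-118 + J}{-39 + J}$
$L = 33$ ($L = -6 + \left(152 - 113\right) = -6 + 39 = 33$)
$V{\left(z,Y \right)} = 13$ ($V{\left(z,Y \right)} = - \frac{7}{2} + \frac{1}{2} \cdot 33 = - \frac{7}{2} + \frac{33}{2} = 13$)
$\frac{V{\left(25,\left(-27\right) 0 \right)}}{c{\left(-304 \right)}} = \frac{13}{\frac{1}{-39 - 304} \left(-118 - 304\right)} = \frac{13}{\frac{1}{-343} \left(-422\right)} = \frac{13}{\left(- \frac{1}{343}\right) \left(-422\right)} = \frac{13}{\frac{422}{343}} = 13 \cdot \frac{343}{422} = \frac{4459}{422}$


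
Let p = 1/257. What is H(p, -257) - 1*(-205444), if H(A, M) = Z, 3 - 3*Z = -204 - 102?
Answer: 205547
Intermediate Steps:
p = 1/257 ≈ 0.0038911
Z = 103 (Z = 1 - (-204 - 102)/3 = 1 - ⅓*(-306) = 1 + 102 = 103)
H(A, M) = 103
H(p, -257) - 1*(-205444) = 103 - 1*(-205444) = 103 + 205444 = 205547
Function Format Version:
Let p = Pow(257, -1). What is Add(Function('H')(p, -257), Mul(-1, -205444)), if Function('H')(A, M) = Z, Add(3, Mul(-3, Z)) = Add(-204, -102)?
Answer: 205547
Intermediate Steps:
p = Rational(1, 257) ≈ 0.0038911
Z = 103 (Z = Add(1, Mul(Rational(-1, 3), Add(-204, -102))) = Add(1, Mul(Rational(-1, 3), -306)) = Add(1, 102) = 103)
Function('H')(A, M) = 103
Add(Function('H')(p, -257), Mul(-1, -205444)) = Add(103, Mul(-1, -205444)) = Add(103, 205444) = 205547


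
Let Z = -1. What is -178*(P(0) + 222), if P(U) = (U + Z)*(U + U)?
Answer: -39516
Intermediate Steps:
P(U) = 2*U*(-1 + U) (P(U) = (U - 1)*(U + U) = (-1 + U)*(2*U) = 2*U*(-1 + U))
-178*(P(0) + 222) = -178*(2*0*(-1 + 0) + 222) = -178*(2*0*(-1) + 222) = -178*(0 + 222) = -178*222 = -39516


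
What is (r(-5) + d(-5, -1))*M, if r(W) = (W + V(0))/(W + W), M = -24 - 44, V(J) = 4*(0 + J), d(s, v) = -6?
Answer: 374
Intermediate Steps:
V(J) = 4*J
M = -68
r(W) = ½ (r(W) = (W + 4*0)/(W + W) = (W + 0)/((2*W)) = W*(1/(2*W)) = ½)
(r(-5) + d(-5, -1))*M = (½ - 6)*(-68) = -11/2*(-68) = 374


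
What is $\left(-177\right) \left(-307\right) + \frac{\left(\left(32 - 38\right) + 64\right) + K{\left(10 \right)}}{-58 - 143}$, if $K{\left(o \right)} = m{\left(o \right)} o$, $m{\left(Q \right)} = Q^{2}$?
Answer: $\frac{10921081}{201} \approx 54334.0$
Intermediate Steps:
$K{\left(o \right)} = o^{3}$ ($K{\left(o \right)} = o^{2} o = o^{3}$)
$\left(-177\right) \left(-307\right) + \frac{\left(\left(32 - 38\right) + 64\right) + K{\left(10 \right)}}{-58 - 143} = \left(-177\right) \left(-307\right) + \frac{\left(\left(32 - 38\right) + 64\right) + 10^{3}}{-58 - 143} = 54339 + \frac{\left(-6 + 64\right) + 1000}{-201} = 54339 + \left(58 + 1000\right) \left(- \frac{1}{201}\right) = 54339 + 1058 \left(- \frac{1}{201}\right) = 54339 - \frac{1058}{201} = \frac{10921081}{201}$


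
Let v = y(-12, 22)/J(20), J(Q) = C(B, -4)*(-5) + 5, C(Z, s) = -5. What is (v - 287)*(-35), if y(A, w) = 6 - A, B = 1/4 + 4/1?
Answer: 10024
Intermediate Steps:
B = 17/4 (B = 1*(¼) + 4*1 = ¼ + 4 = 17/4 ≈ 4.2500)
J(Q) = 30 (J(Q) = -5*(-5) + 5 = 25 + 5 = 30)
v = ⅗ (v = (6 - 1*(-12))/30 = (6 + 12)*(1/30) = 18*(1/30) = ⅗ ≈ 0.60000)
(v - 287)*(-35) = (⅗ - 287)*(-35) = -1432/5*(-35) = 10024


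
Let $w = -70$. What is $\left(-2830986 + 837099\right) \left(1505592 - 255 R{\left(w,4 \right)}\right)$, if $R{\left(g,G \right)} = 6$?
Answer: $-2998929668994$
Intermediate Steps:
$\left(-2830986 + 837099\right) \left(1505592 - 255 R{\left(w,4 \right)}\right) = \left(-2830986 + 837099\right) \left(1505592 - 1530\right) = - 1993887 \left(1505592 - 1530\right) = \left(-1993887\right) 1504062 = -2998929668994$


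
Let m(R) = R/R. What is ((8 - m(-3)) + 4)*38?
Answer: 418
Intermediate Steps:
m(R) = 1
((8 - m(-3)) + 4)*38 = ((8 - 1*1) + 4)*38 = ((8 - 1) + 4)*38 = (7 + 4)*38 = 11*38 = 418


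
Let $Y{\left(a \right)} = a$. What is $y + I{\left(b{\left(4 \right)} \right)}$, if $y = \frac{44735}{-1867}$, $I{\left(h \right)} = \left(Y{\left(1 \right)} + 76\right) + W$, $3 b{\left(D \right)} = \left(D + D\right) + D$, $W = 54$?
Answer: $\frac{199842}{1867} \approx 107.04$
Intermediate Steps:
$b{\left(D \right)} = D$ ($b{\left(D \right)} = \frac{\left(D + D\right) + D}{3} = \frac{2 D + D}{3} = \frac{3 D}{3} = D$)
$I{\left(h \right)} = 131$ ($I{\left(h \right)} = \left(1 + 76\right) + 54 = 77 + 54 = 131$)
$y = - \frac{44735}{1867}$ ($y = 44735 \left(- \frac{1}{1867}\right) = - \frac{44735}{1867} \approx -23.961$)
$y + I{\left(b{\left(4 \right)} \right)} = - \frac{44735}{1867} + 131 = \frac{199842}{1867}$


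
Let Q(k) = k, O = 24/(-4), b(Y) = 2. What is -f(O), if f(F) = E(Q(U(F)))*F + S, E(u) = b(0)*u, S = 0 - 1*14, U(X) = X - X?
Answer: 14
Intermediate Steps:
U(X) = 0
S = -14 (S = 0 - 14 = -14)
O = -6 (O = 24*(-¼) = -6)
E(u) = 2*u
f(F) = -14 (f(F) = (2*0)*F - 14 = 0*F - 14 = 0 - 14 = -14)
-f(O) = -1*(-14) = 14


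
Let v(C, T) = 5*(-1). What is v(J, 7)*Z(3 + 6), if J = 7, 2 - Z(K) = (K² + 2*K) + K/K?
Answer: 490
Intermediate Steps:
Z(K) = 1 - K² - 2*K (Z(K) = 2 - ((K² + 2*K) + K/K) = 2 - ((K² + 2*K) + 1) = 2 - (1 + K² + 2*K) = 2 + (-1 - K² - 2*K) = 1 - K² - 2*K)
v(C, T) = -5
v(J, 7)*Z(3 + 6) = -5*(1 - (3 + 6)² - 2*(3 + 6)) = -5*(1 - 1*9² - 2*9) = -5*(1 - 1*81 - 18) = -5*(1 - 81 - 18) = -5*(-98) = 490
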